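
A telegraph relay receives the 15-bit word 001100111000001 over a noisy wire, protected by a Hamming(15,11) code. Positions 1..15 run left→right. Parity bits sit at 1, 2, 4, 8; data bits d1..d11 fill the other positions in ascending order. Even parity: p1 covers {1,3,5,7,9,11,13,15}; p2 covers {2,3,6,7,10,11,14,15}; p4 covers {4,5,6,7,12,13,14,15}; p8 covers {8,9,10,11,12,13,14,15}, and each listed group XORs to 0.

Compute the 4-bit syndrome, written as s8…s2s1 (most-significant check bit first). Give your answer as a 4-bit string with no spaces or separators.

s1 (pos 1,3,5,7,9,11,13,15): 0⊕1⊕0⊕1⊕1⊕0⊕0⊕1 = 0
s2 (pos 2,3,6,7,10,11,14,15): 0⊕1⊕0⊕1⊕0⊕0⊕0⊕1 = 1
s4 (pos 4,5,6,7,12,13,14,15): 1⊕0⊕0⊕1⊕0⊕0⊕0⊕1 = 1
s8 (pos 8,9,10,11,12,13,14,15): 1⊕1⊕0⊕0⊕0⊕0⊕0⊕1 = 1
Syndrome s8…s1 = 1110 → error at position 14.

1110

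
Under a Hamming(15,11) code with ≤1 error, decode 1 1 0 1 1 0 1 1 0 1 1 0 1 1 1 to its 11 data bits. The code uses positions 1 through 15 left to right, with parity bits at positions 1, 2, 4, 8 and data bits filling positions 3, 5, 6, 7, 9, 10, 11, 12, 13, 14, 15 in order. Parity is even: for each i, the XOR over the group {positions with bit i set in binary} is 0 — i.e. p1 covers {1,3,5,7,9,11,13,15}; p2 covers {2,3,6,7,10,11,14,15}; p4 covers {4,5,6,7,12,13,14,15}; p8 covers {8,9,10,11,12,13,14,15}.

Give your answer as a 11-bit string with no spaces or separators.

01010110111

s1 (pos 1,3,5,7,9,11,13,15): 1⊕0⊕1⊕1⊕0⊕1⊕1⊕1 = 0
s2 (pos 2,3,6,7,10,11,14,15): 1⊕0⊕0⊕1⊕1⊕1⊕1⊕1 = 0
s4 (pos 4,5,6,7,12,13,14,15): 1⊕1⊕0⊕1⊕0⊕1⊕1⊕1 = 0
s8 (pos 8,9,10,11,12,13,14,15): 1⊕0⊕1⊕1⊕0⊕1⊕1⊕1 = 0
Syndrome s8…s1 = 0000 → no error.
Read data bits from positions 3,5,6,7,9,10,11,12,13,14,15: 01010110111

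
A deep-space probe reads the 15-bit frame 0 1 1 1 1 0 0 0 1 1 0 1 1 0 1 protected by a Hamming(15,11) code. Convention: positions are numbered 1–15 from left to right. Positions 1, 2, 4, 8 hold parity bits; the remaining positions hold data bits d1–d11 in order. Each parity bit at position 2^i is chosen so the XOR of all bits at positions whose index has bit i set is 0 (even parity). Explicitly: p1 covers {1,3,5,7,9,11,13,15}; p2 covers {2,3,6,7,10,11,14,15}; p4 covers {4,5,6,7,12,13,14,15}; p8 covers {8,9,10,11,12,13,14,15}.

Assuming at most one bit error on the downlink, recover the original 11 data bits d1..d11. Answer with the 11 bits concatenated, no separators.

11001101001

s1 (pos 1,3,5,7,9,11,13,15): 0⊕1⊕1⊕0⊕1⊕0⊕1⊕1 = 1
s2 (pos 2,3,6,7,10,11,14,15): 1⊕1⊕0⊕0⊕1⊕0⊕0⊕1 = 0
s4 (pos 4,5,6,7,12,13,14,15): 1⊕1⊕0⊕0⊕1⊕1⊕0⊕1 = 1
s8 (pos 8,9,10,11,12,13,14,15): 0⊕1⊕1⊕0⊕1⊕1⊕0⊕1 = 1
Syndrome s8…s1 = 1101 → error at position 13.
Flip position 13: 011110001101101 → 011110001101001
Read data bits from positions 3,5,6,7,9,10,11,12,13,14,15: 11001101001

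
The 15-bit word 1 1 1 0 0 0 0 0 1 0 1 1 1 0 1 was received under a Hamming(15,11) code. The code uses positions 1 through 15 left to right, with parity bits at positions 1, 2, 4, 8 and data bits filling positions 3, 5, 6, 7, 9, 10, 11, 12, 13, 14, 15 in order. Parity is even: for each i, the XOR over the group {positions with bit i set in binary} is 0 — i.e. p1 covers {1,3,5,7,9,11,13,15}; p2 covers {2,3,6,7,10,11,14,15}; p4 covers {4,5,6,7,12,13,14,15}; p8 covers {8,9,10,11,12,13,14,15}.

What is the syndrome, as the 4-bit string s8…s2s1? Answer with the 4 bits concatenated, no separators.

s1 (pos 1,3,5,7,9,11,13,15): 1⊕1⊕0⊕0⊕1⊕1⊕1⊕1 = 0
s2 (pos 2,3,6,7,10,11,14,15): 1⊕1⊕0⊕0⊕0⊕1⊕0⊕1 = 0
s4 (pos 4,5,6,7,12,13,14,15): 0⊕0⊕0⊕0⊕1⊕1⊕0⊕1 = 1
s8 (pos 8,9,10,11,12,13,14,15): 0⊕1⊕0⊕1⊕1⊕1⊕0⊕1 = 1
Syndrome s8…s1 = 1100 → error at position 12.

1100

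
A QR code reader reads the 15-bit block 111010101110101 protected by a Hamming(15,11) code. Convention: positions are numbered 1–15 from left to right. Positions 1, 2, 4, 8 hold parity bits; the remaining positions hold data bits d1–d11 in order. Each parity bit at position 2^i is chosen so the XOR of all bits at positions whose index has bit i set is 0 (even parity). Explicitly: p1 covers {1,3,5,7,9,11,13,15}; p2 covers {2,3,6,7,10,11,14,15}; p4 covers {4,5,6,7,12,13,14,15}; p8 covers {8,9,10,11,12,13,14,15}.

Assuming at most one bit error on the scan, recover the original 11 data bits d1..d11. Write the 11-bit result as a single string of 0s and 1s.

s1 (pos 1,3,5,7,9,11,13,15): 1⊕1⊕1⊕1⊕1⊕1⊕1⊕1 = 0
s2 (pos 2,3,6,7,10,11,14,15): 1⊕1⊕0⊕1⊕1⊕1⊕0⊕1 = 0
s4 (pos 4,5,6,7,12,13,14,15): 0⊕1⊕0⊕1⊕0⊕1⊕0⊕1 = 0
s8 (pos 8,9,10,11,12,13,14,15): 0⊕1⊕1⊕1⊕0⊕1⊕0⊕1 = 1
Syndrome s8…s1 = 1000 → error at position 8.
Flip position 8: 111010101110101 → 111010111110101
Read data bits from positions 3,5,6,7,9,10,11,12,13,14,15: 11011110101

11011110101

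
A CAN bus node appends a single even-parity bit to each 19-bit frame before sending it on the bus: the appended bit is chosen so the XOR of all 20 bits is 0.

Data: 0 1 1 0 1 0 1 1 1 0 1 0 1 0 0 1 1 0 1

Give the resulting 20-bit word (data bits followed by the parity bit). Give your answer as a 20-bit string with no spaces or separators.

XOR of the 19 data bits: 0⊕1⊕1⊕0⊕1⊕0⊕1⊕1⊕1⊕0⊕1⊕0⊕1⊕0⊕0⊕1⊕1⊕0⊕1 = 1
Parity bit = 1 (so all 20 bits XOR to 0).

01101011101010011011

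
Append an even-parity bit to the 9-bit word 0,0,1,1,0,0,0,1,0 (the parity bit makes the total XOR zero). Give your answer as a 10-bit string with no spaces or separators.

0011000101

XOR of the 9 data bits: 0⊕0⊕1⊕1⊕0⊕0⊕0⊕1⊕0 = 1
Parity bit = 1 (so all 10 bits XOR to 0).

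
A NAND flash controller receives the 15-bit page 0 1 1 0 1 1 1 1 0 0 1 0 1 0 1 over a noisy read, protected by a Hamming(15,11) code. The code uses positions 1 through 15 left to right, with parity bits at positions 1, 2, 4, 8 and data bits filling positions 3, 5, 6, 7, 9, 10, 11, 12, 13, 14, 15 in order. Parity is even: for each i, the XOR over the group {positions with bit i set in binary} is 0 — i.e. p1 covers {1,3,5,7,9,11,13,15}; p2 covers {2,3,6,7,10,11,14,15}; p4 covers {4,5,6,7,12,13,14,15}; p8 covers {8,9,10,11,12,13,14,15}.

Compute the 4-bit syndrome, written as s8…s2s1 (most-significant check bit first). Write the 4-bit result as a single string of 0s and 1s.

0100

s1 (pos 1,3,5,7,9,11,13,15): 0⊕1⊕1⊕1⊕0⊕1⊕1⊕1 = 0
s2 (pos 2,3,6,7,10,11,14,15): 1⊕1⊕1⊕1⊕0⊕1⊕0⊕1 = 0
s4 (pos 4,5,6,7,12,13,14,15): 0⊕1⊕1⊕1⊕0⊕1⊕0⊕1 = 1
s8 (pos 8,9,10,11,12,13,14,15): 1⊕0⊕0⊕1⊕0⊕1⊕0⊕1 = 0
Syndrome s8…s1 = 0100 → error at position 4.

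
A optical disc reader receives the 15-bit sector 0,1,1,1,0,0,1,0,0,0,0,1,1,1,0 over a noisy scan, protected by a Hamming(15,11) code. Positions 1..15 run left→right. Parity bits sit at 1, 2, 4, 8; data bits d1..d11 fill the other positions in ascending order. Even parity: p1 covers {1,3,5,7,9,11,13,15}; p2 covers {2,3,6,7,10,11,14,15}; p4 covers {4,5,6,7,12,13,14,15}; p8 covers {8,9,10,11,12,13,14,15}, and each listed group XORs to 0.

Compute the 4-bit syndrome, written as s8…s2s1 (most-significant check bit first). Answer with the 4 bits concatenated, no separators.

1101

s1 (pos 1,3,5,7,9,11,13,15): 0⊕1⊕0⊕1⊕0⊕0⊕1⊕0 = 1
s2 (pos 2,3,6,7,10,11,14,15): 1⊕1⊕0⊕1⊕0⊕0⊕1⊕0 = 0
s4 (pos 4,5,6,7,12,13,14,15): 1⊕0⊕0⊕1⊕1⊕1⊕1⊕0 = 1
s8 (pos 8,9,10,11,12,13,14,15): 0⊕0⊕0⊕0⊕1⊕1⊕1⊕0 = 1
Syndrome s8…s1 = 1101 → error at position 13.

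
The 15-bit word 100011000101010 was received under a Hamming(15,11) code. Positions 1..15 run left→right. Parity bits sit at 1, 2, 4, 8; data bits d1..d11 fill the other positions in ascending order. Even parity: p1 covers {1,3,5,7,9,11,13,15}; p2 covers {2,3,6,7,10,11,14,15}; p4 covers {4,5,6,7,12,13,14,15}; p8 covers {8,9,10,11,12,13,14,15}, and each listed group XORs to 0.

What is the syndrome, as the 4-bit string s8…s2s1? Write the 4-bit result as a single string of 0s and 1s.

s1 (pos 1,3,5,7,9,11,13,15): 1⊕0⊕1⊕0⊕0⊕0⊕0⊕0 = 0
s2 (pos 2,3,6,7,10,11,14,15): 0⊕0⊕1⊕0⊕1⊕0⊕1⊕0 = 1
s4 (pos 4,5,6,7,12,13,14,15): 0⊕1⊕1⊕0⊕1⊕0⊕1⊕0 = 0
s8 (pos 8,9,10,11,12,13,14,15): 0⊕0⊕1⊕0⊕1⊕0⊕1⊕0 = 1
Syndrome s8…s1 = 1010 → error at position 10.

1010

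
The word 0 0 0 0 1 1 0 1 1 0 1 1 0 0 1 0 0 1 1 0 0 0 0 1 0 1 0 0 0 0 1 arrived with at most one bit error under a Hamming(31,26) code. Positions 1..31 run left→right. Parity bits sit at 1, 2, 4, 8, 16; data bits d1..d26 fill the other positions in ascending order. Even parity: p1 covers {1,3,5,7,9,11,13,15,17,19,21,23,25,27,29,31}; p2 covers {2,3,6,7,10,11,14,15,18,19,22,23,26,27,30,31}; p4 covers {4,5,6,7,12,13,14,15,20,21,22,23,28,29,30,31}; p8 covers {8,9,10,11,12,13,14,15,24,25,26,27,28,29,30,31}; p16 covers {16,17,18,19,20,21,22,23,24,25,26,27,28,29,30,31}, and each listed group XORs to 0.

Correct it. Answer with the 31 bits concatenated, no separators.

s1 (pos 1,3,5,7,9,11,13,15,17,19,21,23,25,27,29,31): 0⊕0⊕1⊕0⊕1⊕1⊕0⊕1⊕0⊕1⊕0⊕0⊕0⊕0⊕0⊕1 = 0
s2 (pos 2,3,6,7,10,11,14,15,18,19,22,23,26,27,30,31): 0⊕0⊕1⊕0⊕0⊕1⊕0⊕1⊕1⊕1⊕0⊕0⊕1⊕0⊕0⊕1 = 1
s4 (pos 4,5,6,7,12,13,14,15,20,21,22,23,28,29,30,31): 0⊕1⊕1⊕0⊕1⊕0⊕0⊕1⊕0⊕0⊕0⊕0⊕0⊕0⊕0⊕1 = 1
s8 (pos 8,9,10,11,12,13,14,15,24,25,26,27,28,29,30,31): 1⊕1⊕0⊕1⊕1⊕0⊕0⊕1⊕1⊕0⊕1⊕0⊕0⊕0⊕0⊕1 = 0
s16 (pos 16,17,18,19,20,21,22,23,24,25,26,27,28,29,30,31): 0⊕0⊕1⊕1⊕0⊕0⊕0⊕0⊕1⊕0⊕1⊕0⊕0⊕0⊕0⊕1 = 1
Syndrome s16…s1 = 10110 → error at position 22.
Flip position 22: 0000110110110010011000010100001 → 0000110110110010011001010100001

0000110110110010011001010100001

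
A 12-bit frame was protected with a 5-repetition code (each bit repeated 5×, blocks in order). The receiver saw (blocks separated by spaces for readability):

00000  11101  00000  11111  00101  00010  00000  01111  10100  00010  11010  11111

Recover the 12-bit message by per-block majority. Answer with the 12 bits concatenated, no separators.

010100010011

Block 1 (00000): 0 ones → 0
Block 2 (11101): 4 ones → 1
Block 3 (00000): 0 ones → 0
Block 4 (11111): 5 ones → 1
Block 5 (00101): 2 ones → 0
Block 6 (00010): 1 one → 0
Block 7 (00000): 0 ones → 0
Block 8 (01111): 4 ones → 1
Block 9 (10100): 2 ones → 0
Block 10 (00010): 1 one → 0
Block 11 (11010): 3 ones → 1
Block 12 (11111): 5 ones → 1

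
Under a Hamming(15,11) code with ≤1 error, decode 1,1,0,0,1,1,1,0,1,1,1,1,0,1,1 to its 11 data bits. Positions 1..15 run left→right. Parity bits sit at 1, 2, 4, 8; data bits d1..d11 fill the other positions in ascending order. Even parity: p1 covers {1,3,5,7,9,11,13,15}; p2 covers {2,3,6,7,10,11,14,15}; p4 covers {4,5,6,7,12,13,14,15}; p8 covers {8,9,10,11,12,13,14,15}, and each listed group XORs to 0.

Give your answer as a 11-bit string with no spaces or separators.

s1 (pos 1,3,5,7,9,11,13,15): 1⊕0⊕1⊕1⊕1⊕1⊕0⊕1 = 0
s2 (pos 2,3,6,7,10,11,14,15): 1⊕0⊕1⊕1⊕1⊕1⊕1⊕1 = 1
s4 (pos 4,5,6,7,12,13,14,15): 0⊕1⊕1⊕1⊕1⊕0⊕1⊕1 = 0
s8 (pos 8,9,10,11,12,13,14,15): 0⊕1⊕1⊕1⊕1⊕0⊕1⊕1 = 0
Syndrome s8…s1 = 0010 → error at position 2.
Flip position 2: 110011101111011 → 100011101111011
Read data bits from positions 3,5,6,7,9,10,11,12,13,14,15: 01111111011

01111111011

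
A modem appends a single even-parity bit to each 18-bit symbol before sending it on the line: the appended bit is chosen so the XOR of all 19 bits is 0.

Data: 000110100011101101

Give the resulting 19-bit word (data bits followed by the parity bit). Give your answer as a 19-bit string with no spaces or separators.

0001101000111011011

XOR of the 18 data bits: 0⊕0⊕0⊕1⊕1⊕0⊕1⊕0⊕0⊕0⊕1⊕1⊕1⊕0⊕1⊕1⊕0⊕1 = 1
Parity bit = 1 (so all 19 bits XOR to 0).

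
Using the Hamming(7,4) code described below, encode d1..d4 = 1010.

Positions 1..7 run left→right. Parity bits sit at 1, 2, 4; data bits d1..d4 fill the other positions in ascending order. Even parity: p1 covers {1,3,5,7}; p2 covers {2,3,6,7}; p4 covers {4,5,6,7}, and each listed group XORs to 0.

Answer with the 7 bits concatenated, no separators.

Place data at non-parity positions: p1 p2 1 p4 0 1 0
p1 (pos 1,3,5,7): XOR of data positions = 1⊕0⊕0 = 1
p2 (pos 2,3,6,7): XOR of data positions = 1⊕1⊕0 = 0
p4 (pos 4,5,6,7): XOR of data positions = 0⊕1⊕0 = 1
Codeword: 1011010

1011010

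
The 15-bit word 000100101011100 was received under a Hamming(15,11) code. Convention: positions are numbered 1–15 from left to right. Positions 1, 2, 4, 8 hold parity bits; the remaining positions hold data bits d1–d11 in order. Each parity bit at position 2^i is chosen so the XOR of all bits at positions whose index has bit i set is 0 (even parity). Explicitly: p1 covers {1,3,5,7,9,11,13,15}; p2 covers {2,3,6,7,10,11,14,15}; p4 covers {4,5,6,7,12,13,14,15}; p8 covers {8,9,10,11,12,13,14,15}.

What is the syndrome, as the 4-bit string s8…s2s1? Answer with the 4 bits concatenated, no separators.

s1 (pos 1,3,5,7,9,11,13,15): 0⊕0⊕0⊕1⊕1⊕1⊕1⊕0 = 0
s2 (pos 2,3,6,7,10,11,14,15): 0⊕0⊕0⊕1⊕0⊕1⊕0⊕0 = 0
s4 (pos 4,5,6,7,12,13,14,15): 1⊕0⊕0⊕1⊕1⊕1⊕0⊕0 = 0
s8 (pos 8,9,10,11,12,13,14,15): 0⊕1⊕0⊕1⊕1⊕1⊕0⊕0 = 0
Syndrome s8…s1 = 0000 → no error.

0000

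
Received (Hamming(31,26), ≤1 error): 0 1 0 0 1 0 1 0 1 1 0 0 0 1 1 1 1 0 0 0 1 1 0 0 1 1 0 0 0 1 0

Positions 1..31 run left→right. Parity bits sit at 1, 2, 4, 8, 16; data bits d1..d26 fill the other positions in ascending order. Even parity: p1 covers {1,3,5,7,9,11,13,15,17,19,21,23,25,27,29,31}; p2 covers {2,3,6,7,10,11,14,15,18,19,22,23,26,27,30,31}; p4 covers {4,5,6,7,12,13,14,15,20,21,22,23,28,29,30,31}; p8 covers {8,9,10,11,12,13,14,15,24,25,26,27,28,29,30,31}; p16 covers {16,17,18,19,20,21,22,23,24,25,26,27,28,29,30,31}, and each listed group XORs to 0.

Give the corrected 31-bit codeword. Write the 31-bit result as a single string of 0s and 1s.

0100101011000111100011001100110

s1 (pos 1,3,5,7,9,11,13,15,17,19,21,23,25,27,29,31): 0⊕0⊕1⊕1⊕1⊕0⊕0⊕1⊕1⊕0⊕1⊕0⊕1⊕0⊕0⊕0 = 1
s2 (pos 2,3,6,7,10,11,14,15,18,19,22,23,26,27,30,31): 1⊕0⊕0⊕1⊕1⊕0⊕1⊕1⊕0⊕0⊕1⊕0⊕1⊕0⊕1⊕0 = 0
s4 (pos 4,5,6,7,12,13,14,15,20,21,22,23,28,29,30,31): 0⊕1⊕0⊕1⊕0⊕0⊕1⊕1⊕0⊕1⊕1⊕0⊕0⊕0⊕1⊕0 = 1
s8 (pos 8,9,10,11,12,13,14,15,24,25,26,27,28,29,30,31): 0⊕1⊕1⊕0⊕0⊕0⊕1⊕1⊕0⊕1⊕1⊕0⊕0⊕0⊕1⊕0 = 1
s16 (pos 16,17,18,19,20,21,22,23,24,25,26,27,28,29,30,31): 1⊕1⊕0⊕0⊕0⊕1⊕1⊕0⊕0⊕1⊕1⊕0⊕0⊕0⊕1⊕0 = 1
Syndrome s16…s1 = 11101 → error at position 29.
Flip position 29: 0100101011000111100011001100010 → 0100101011000111100011001100110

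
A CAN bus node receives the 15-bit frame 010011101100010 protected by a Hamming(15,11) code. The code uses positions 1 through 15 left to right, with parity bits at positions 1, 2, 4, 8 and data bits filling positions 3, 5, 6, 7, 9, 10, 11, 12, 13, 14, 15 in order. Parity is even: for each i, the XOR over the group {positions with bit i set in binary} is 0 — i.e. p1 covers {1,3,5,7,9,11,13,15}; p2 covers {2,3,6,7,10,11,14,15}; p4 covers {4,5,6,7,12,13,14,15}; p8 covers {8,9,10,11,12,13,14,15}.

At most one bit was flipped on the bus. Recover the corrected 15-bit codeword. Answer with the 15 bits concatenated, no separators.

s1 (pos 1,3,5,7,9,11,13,15): 0⊕0⊕1⊕1⊕1⊕0⊕0⊕0 = 1
s2 (pos 2,3,6,7,10,11,14,15): 1⊕0⊕1⊕1⊕1⊕0⊕1⊕0 = 1
s4 (pos 4,5,6,7,12,13,14,15): 0⊕1⊕1⊕1⊕0⊕0⊕1⊕0 = 0
s8 (pos 8,9,10,11,12,13,14,15): 0⊕1⊕1⊕0⊕0⊕0⊕1⊕0 = 1
Syndrome s8…s1 = 1011 → error at position 11.
Flip position 11: 010011101100010 → 010011101110010

010011101110010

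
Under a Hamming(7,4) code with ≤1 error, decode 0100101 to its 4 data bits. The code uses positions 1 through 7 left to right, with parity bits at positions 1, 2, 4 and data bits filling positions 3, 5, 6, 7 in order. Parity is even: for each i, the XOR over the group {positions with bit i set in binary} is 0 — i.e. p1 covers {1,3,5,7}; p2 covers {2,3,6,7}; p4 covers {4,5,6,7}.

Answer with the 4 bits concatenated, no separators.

s1 (pos 1,3,5,7): 0⊕0⊕1⊕1 = 0
s2 (pos 2,3,6,7): 1⊕0⊕0⊕1 = 0
s4 (pos 4,5,6,7): 0⊕1⊕0⊕1 = 0
Syndrome s4…s1 = 000 → no error.
Read data bits from positions 3,5,6,7: 0101

0101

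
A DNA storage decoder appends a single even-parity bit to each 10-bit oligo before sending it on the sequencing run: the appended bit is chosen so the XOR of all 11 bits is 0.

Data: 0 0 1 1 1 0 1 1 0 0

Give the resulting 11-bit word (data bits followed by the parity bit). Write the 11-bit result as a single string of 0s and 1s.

XOR of the 10 data bits: 0⊕0⊕1⊕1⊕1⊕0⊕1⊕1⊕0⊕0 = 1
Parity bit = 1 (so all 11 bits XOR to 0).

00111011001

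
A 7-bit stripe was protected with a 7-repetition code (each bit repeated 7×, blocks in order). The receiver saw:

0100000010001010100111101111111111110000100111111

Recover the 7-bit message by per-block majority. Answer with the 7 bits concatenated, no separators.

Block 1 (0100000): 1 one → 0
Block 2 (0100010): 2 ones → 0
Block 3 (1010011): 4 ones → 1
Block 4 (1101111): 6 ones → 1
Block 5 (1111111): 7 ones → 1
Block 6 (1000010): 2 ones → 0
Block 7 (0111111): 6 ones → 1

0011101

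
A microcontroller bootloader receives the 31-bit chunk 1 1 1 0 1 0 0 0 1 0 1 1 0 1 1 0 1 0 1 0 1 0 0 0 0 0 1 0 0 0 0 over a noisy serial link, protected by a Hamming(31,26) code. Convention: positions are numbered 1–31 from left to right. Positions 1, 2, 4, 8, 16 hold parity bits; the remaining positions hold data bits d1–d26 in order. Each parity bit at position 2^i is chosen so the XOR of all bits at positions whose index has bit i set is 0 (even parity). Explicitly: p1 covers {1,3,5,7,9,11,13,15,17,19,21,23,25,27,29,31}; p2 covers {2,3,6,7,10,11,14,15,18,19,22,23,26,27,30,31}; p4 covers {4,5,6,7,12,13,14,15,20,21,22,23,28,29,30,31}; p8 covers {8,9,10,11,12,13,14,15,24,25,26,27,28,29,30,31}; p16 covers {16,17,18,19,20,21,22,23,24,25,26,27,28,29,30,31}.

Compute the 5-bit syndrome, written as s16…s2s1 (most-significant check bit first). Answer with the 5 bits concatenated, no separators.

s1 (pos 1,3,5,7,9,11,13,15,17,19,21,23,25,27,29,31): 1⊕1⊕1⊕0⊕1⊕1⊕0⊕1⊕1⊕1⊕1⊕0⊕0⊕1⊕0⊕0 = 0
s2 (pos 2,3,6,7,10,11,14,15,18,19,22,23,26,27,30,31): 1⊕1⊕0⊕0⊕0⊕1⊕1⊕1⊕0⊕1⊕0⊕0⊕0⊕1⊕0⊕0 = 1
s4 (pos 4,5,6,7,12,13,14,15,20,21,22,23,28,29,30,31): 0⊕1⊕0⊕0⊕1⊕0⊕1⊕1⊕0⊕1⊕0⊕0⊕0⊕0⊕0⊕0 = 1
s8 (pos 8,9,10,11,12,13,14,15,24,25,26,27,28,29,30,31): 0⊕1⊕0⊕1⊕1⊕0⊕1⊕1⊕0⊕0⊕0⊕1⊕0⊕0⊕0⊕0 = 0
s16 (pos 16,17,18,19,20,21,22,23,24,25,26,27,28,29,30,31): 0⊕1⊕0⊕1⊕0⊕1⊕0⊕0⊕0⊕0⊕0⊕1⊕0⊕0⊕0⊕0 = 0
Syndrome s16…s1 = 00110 → error at position 6.

00110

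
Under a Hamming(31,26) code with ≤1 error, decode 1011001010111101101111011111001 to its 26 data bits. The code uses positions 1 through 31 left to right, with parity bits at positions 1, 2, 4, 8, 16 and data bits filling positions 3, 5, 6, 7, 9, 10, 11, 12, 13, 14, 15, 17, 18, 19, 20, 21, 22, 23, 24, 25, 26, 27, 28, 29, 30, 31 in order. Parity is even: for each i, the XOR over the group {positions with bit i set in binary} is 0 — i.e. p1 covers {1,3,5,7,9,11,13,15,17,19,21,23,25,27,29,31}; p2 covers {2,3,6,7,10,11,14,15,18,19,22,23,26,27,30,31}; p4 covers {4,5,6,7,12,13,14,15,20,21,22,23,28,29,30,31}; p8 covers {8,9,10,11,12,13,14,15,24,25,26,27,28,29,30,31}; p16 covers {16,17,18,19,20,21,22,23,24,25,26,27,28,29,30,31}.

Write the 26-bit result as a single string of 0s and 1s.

s1 (pos 1,3,5,7,9,11,13,15,17,19,21,23,25,27,29,31): 1⊕1⊕0⊕1⊕1⊕1⊕1⊕0⊕1⊕1⊕1⊕0⊕1⊕1⊕0⊕1 = 0
s2 (pos 2,3,6,7,10,11,14,15,18,19,22,23,26,27,30,31): 0⊕1⊕0⊕1⊕0⊕1⊕1⊕0⊕0⊕1⊕1⊕0⊕1⊕1⊕0⊕1 = 1
s4 (pos 4,5,6,7,12,13,14,15,20,21,22,23,28,29,30,31): 1⊕0⊕0⊕1⊕1⊕1⊕1⊕0⊕1⊕1⊕1⊕0⊕1⊕0⊕0⊕1 = 0
s8 (pos 8,9,10,11,12,13,14,15,24,25,26,27,28,29,30,31): 0⊕1⊕0⊕1⊕1⊕1⊕1⊕0⊕1⊕1⊕1⊕1⊕1⊕0⊕0⊕1 = 1
s16 (pos 16,17,18,19,20,21,22,23,24,25,26,27,28,29,30,31): 1⊕1⊕0⊕1⊕1⊕1⊕1⊕0⊕1⊕1⊕1⊕1⊕1⊕0⊕0⊕1 = 0
Syndrome s16…s1 = 01010 → error at position 10.
Flip position 10: 1011001010111101101111011111001 → 1011001011111101101111011111001
Read data bits from positions 3,5,6,7,9,10,11,12,13,14,15,17,18,19,20,21,22,23,24,25,26,27,28,29,30,31: 10011111110101111011111001

10011111110101111011111001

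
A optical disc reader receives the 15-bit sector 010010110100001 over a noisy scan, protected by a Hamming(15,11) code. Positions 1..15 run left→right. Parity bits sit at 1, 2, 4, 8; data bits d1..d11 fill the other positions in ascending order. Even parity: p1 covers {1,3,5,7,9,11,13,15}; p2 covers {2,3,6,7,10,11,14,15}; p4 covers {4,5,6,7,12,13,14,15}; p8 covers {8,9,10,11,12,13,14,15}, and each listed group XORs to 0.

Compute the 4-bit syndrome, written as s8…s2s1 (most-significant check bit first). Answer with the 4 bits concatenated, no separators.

s1 (pos 1,3,5,7,9,11,13,15): 0⊕0⊕1⊕1⊕0⊕0⊕0⊕1 = 1
s2 (pos 2,3,6,7,10,11,14,15): 1⊕0⊕0⊕1⊕1⊕0⊕0⊕1 = 0
s4 (pos 4,5,6,7,12,13,14,15): 0⊕1⊕0⊕1⊕0⊕0⊕0⊕1 = 1
s8 (pos 8,9,10,11,12,13,14,15): 1⊕0⊕1⊕0⊕0⊕0⊕0⊕1 = 1
Syndrome s8…s1 = 1101 → error at position 13.

1101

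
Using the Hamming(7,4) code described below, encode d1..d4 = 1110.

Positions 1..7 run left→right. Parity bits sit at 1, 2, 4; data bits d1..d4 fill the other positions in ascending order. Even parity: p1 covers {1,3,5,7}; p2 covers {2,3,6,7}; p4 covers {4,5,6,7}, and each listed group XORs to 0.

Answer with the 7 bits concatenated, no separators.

0010110

Place data at non-parity positions: p1 p2 1 p4 1 1 0
p1 (pos 1,3,5,7): XOR of data positions = 1⊕1⊕0 = 0
p2 (pos 2,3,6,7): XOR of data positions = 1⊕1⊕0 = 0
p4 (pos 4,5,6,7): XOR of data positions = 1⊕1⊕0 = 0
Codeword: 0010110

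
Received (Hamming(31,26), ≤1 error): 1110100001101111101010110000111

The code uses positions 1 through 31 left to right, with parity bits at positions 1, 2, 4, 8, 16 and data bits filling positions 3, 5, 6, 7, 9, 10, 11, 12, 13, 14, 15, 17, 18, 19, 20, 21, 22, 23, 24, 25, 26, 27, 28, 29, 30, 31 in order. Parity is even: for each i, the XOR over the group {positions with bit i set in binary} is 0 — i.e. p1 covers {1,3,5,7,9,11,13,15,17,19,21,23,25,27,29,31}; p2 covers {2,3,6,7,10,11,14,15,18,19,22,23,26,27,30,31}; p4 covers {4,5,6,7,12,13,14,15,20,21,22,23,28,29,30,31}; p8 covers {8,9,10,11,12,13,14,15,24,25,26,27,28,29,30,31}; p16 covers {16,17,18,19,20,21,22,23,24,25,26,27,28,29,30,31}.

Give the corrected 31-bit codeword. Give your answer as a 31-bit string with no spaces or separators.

s1 (pos 1,3,5,7,9,11,13,15,17,19,21,23,25,27,29,31): 1⊕1⊕1⊕0⊕0⊕1⊕1⊕1⊕1⊕1⊕1⊕1⊕0⊕0⊕1⊕1 = 0
s2 (pos 2,3,6,7,10,11,14,15,18,19,22,23,26,27,30,31): 1⊕1⊕0⊕0⊕1⊕1⊕1⊕1⊕0⊕1⊕0⊕1⊕0⊕0⊕1⊕1 = 0
s4 (pos 4,5,6,7,12,13,14,15,20,21,22,23,28,29,30,31): 0⊕1⊕0⊕0⊕0⊕1⊕1⊕1⊕0⊕1⊕0⊕1⊕0⊕1⊕1⊕1 = 1
s8 (pos 8,9,10,11,12,13,14,15,24,25,26,27,28,29,30,31): 0⊕0⊕1⊕1⊕0⊕1⊕1⊕1⊕1⊕0⊕0⊕0⊕0⊕1⊕1⊕1 = 1
s16 (pos 16,17,18,19,20,21,22,23,24,25,26,27,28,29,30,31): 1⊕1⊕0⊕1⊕0⊕1⊕0⊕1⊕1⊕0⊕0⊕0⊕0⊕1⊕1⊕1 = 1
Syndrome s16…s1 = 11100 → error at position 28.
Flip position 28: 1110100001101111101010110000111 → 1110100001101111101010110001111

1110100001101111101010110001111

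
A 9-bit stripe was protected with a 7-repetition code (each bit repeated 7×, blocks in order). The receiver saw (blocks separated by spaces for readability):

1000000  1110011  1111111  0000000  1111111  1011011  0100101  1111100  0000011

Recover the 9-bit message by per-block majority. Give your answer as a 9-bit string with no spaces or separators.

011011010

Block 1 (1000000): 1 one → 0
Block 2 (1110011): 5 ones → 1
Block 3 (1111111): 7 ones → 1
Block 4 (0000000): 0 ones → 0
Block 5 (1111111): 7 ones → 1
Block 6 (1011011): 5 ones → 1
Block 7 (0100101): 3 ones → 0
Block 8 (1111100): 5 ones → 1
Block 9 (0000011): 2 ones → 0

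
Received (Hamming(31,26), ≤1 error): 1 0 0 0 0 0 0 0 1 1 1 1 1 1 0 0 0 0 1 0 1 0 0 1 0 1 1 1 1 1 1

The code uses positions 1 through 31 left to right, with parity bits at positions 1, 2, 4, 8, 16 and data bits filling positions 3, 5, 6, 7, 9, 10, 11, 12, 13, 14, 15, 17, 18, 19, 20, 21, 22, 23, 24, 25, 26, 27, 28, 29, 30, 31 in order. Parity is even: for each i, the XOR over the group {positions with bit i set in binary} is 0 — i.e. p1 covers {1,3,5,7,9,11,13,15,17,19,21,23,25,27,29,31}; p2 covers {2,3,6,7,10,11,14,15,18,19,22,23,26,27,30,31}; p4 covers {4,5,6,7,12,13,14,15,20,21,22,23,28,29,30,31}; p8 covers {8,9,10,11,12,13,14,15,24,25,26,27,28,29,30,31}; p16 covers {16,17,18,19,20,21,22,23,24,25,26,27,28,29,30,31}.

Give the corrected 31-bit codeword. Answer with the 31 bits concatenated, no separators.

1000000011111100001010011111111

s1 (pos 1,3,5,7,9,11,13,15,17,19,21,23,25,27,29,31): 1⊕0⊕0⊕0⊕1⊕1⊕1⊕0⊕0⊕1⊕1⊕0⊕0⊕1⊕1⊕1 = 1
s2 (pos 2,3,6,7,10,11,14,15,18,19,22,23,26,27,30,31): 0⊕0⊕0⊕0⊕1⊕1⊕1⊕0⊕0⊕1⊕0⊕0⊕1⊕1⊕1⊕1 = 0
s4 (pos 4,5,6,7,12,13,14,15,20,21,22,23,28,29,30,31): 0⊕0⊕0⊕0⊕1⊕1⊕1⊕0⊕0⊕1⊕0⊕0⊕1⊕1⊕1⊕1 = 0
s8 (pos 8,9,10,11,12,13,14,15,24,25,26,27,28,29,30,31): 0⊕1⊕1⊕1⊕1⊕1⊕1⊕0⊕1⊕0⊕1⊕1⊕1⊕1⊕1⊕1 = 1
s16 (pos 16,17,18,19,20,21,22,23,24,25,26,27,28,29,30,31): 0⊕0⊕0⊕1⊕0⊕1⊕0⊕0⊕1⊕0⊕1⊕1⊕1⊕1⊕1⊕1 = 1
Syndrome s16…s1 = 11001 → error at position 25.
Flip position 25: 1000000011111100001010010111111 → 1000000011111100001010011111111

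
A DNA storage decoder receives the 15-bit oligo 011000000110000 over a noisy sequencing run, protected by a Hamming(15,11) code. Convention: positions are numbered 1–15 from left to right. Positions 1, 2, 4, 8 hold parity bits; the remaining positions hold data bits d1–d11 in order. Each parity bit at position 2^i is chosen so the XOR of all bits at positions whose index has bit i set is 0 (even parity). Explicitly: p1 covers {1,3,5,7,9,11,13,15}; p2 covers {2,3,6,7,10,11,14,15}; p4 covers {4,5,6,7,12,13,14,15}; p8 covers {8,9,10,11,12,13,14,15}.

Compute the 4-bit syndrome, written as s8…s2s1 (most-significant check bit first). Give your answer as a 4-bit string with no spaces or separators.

0000

s1 (pos 1,3,5,7,9,11,13,15): 0⊕1⊕0⊕0⊕0⊕1⊕0⊕0 = 0
s2 (pos 2,3,6,7,10,11,14,15): 1⊕1⊕0⊕0⊕1⊕1⊕0⊕0 = 0
s4 (pos 4,5,6,7,12,13,14,15): 0⊕0⊕0⊕0⊕0⊕0⊕0⊕0 = 0
s8 (pos 8,9,10,11,12,13,14,15): 0⊕0⊕1⊕1⊕0⊕0⊕0⊕0 = 0
Syndrome s8…s1 = 0000 → no error.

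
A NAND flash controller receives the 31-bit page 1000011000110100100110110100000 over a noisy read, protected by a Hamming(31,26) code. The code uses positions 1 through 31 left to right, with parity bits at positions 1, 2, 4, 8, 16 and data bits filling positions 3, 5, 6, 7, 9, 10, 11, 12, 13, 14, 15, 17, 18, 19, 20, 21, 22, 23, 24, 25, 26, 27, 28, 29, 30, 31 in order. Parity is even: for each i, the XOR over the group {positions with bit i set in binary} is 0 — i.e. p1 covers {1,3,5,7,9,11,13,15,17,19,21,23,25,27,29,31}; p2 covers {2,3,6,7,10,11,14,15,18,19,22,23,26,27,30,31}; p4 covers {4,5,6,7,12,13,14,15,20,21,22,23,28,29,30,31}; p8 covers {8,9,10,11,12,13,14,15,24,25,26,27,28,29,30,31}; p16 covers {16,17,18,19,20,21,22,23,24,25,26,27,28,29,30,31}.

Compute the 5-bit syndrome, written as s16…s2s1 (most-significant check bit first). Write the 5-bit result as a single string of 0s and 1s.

s1 (pos 1,3,5,7,9,11,13,15,17,19,21,23,25,27,29,31): 1⊕0⊕0⊕1⊕0⊕1⊕0⊕0⊕1⊕0⊕1⊕1⊕0⊕0⊕0⊕0 = 0
s2 (pos 2,3,6,7,10,11,14,15,18,19,22,23,26,27,30,31): 0⊕0⊕1⊕1⊕0⊕1⊕1⊕0⊕0⊕0⊕0⊕1⊕1⊕0⊕0⊕0 = 0
s4 (pos 4,5,6,7,12,13,14,15,20,21,22,23,28,29,30,31): 0⊕0⊕1⊕1⊕1⊕0⊕1⊕0⊕1⊕1⊕0⊕1⊕0⊕0⊕0⊕0 = 1
s8 (pos 8,9,10,11,12,13,14,15,24,25,26,27,28,29,30,31): 0⊕0⊕0⊕1⊕1⊕0⊕1⊕0⊕1⊕0⊕1⊕0⊕0⊕0⊕0⊕0 = 1
s16 (pos 16,17,18,19,20,21,22,23,24,25,26,27,28,29,30,31): 0⊕1⊕0⊕0⊕1⊕1⊕0⊕1⊕1⊕0⊕1⊕0⊕0⊕0⊕0⊕0 = 0
Syndrome s16…s1 = 01100 → error at position 12.

01100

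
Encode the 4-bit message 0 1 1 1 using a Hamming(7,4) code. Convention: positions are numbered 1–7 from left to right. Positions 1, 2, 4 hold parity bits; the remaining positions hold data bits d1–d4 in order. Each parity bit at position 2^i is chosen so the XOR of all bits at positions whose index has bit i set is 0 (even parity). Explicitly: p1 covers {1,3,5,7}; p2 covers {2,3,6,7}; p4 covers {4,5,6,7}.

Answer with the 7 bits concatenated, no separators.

Place data at non-parity positions: p1 p2 0 p4 1 1 1
p1 (pos 1,3,5,7): XOR of data positions = 0⊕1⊕1 = 0
p2 (pos 2,3,6,7): XOR of data positions = 0⊕1⊕1 = 0
p4 (pos 4,5,6,7): XOR of data positions = 1⊕1⊕1 = 1
Codeword: 0001111

0001111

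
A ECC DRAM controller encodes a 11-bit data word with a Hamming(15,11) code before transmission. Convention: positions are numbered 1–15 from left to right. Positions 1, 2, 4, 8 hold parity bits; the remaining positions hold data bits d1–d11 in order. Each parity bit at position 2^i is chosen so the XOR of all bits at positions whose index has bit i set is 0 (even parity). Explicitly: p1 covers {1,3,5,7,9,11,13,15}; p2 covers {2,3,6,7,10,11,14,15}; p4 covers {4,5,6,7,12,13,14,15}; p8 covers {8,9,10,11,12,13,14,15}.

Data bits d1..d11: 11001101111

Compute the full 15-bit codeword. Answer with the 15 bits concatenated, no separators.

Place data at non-parity positions: p1 p2 1 p4 1 0 0 p8 1 1 0 1 1 1 1
p1 (pos 1,3,5,7,9,11,13,15): XOR of data positions = 1⊕1⊕0⊕1⊕0⊕1⊕1 = 1
p2 (pos 2,3,6,7,10,11,14,15): XOR of data positions = 1⊕0⊕0⊕1⊕0⊕1⊕1 = 0
p4 (pos 4,5,6,7,12,13,14,15): XOR of data positions = 1⊕0⊕0⊕1⊕1⊕1⊕1 = 1
p8 (pos 8,9,10,11,12,13,14,15): XOR of data positions = 1⊕1⊕0⊕1⊕1⊕1⊕1 = 0
Codeword: 101110001101111

101110001101111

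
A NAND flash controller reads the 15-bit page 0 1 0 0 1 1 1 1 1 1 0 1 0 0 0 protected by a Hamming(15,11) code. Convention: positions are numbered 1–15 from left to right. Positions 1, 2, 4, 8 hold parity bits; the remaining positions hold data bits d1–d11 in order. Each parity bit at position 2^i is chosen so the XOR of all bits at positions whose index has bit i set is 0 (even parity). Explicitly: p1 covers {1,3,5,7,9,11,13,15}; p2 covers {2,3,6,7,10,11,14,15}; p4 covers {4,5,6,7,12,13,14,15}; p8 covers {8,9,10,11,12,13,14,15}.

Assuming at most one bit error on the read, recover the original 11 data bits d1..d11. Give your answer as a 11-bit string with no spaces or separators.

01111101000

s1 (pos 1,3,5,7,9,11,13,15): 0⊕0⊕1⊕1⊕1⊕0⊕0⊕0 = 1
s2 (pos 2,3,6,7,10,11,14,15): 1⊕0⊕1⊕1⊕1⊕0⊕0⊕0 = 0
s4 (pos 4,5,6,7,12,13,14,15): 0⊕1⊕1⊕1⊕1⊕0⊕0⊕0 = 0
s8 (pos 8,9,10,11,12,13,14,15): 1⊕1⊕1⊕0⊕1⊕0⊕0⊕0 = 0
Syndrome s8…s1 = 0001 → error at position 1.
Flip position 1: 010011111101000 → 110011111101000
Read data bits from positions 3,5,6,7,9,10,11,12,13,14,15: 01111101000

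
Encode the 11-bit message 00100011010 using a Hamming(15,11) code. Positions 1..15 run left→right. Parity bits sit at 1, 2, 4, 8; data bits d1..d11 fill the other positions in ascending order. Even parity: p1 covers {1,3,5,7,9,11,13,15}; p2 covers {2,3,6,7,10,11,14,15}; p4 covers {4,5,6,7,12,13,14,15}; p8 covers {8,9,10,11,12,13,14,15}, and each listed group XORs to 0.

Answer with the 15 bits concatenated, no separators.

110101010011010

Place data at non-parity positions: p1 p2 0 p4 0 1 0 p8 0 0 1 1 0 1 0
p1 (pos 1,3,5,7,9,11,13,15): XOR of data positions = 0⊕0⊕0⊕0⊕1⊕0⊕0 = 1
p2 (pos 2,3,6,7,10,11,14,15): XOR of data positions = 0⊕1⊕0⊕0⊕1⊕1⊕0 = 1
p4 (pos 4,5,6,7,12,13,14,15): XOR of data positions = 0⊕1⊕0⊕1⊕0⊕1⊕0 = 1
p8 (pos 8,9,10,11,12,13,14,15): XOR of data positions = 0⊕0⊕1⊕1⊕0⊕1⊕0 = 1
Codeword: 110101010011010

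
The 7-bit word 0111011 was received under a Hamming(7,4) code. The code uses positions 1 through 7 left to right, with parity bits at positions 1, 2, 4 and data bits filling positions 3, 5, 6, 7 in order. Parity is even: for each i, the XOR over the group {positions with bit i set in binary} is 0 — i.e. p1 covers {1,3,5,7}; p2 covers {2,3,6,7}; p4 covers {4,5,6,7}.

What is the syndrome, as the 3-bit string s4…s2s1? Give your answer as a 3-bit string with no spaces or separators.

s1 (pos 1,3,5,7): 0⊕1⊕0⊕1 = 0
s2 (pos 2,3,6,7): 1⊕1⊕1⊕1 = 0
s4 (pos 4,5,6,7): 1⊕0⊕1⊕1 = 1
Syndrome s4…s1 = 100 → error at position 4.

100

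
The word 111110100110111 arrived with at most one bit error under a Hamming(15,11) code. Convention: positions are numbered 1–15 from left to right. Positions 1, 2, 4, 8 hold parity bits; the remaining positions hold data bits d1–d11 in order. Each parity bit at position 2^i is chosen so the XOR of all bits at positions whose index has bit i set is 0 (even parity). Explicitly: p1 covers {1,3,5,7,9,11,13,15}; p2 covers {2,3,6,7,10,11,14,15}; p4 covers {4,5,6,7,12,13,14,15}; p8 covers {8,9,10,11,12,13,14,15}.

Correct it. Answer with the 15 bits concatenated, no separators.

s1 (pos 1,3,5,7,9,11,13,15): 1⊕1⊕1⊕1⊕0⊕1⊕1⊕1 = 1
s2 (pos 2,3,6,7,10,11,14,15): 1⊕1⊕0⊕1⊕1⊕1⊕1⊕1 = 1
s4 (pos 4,5,6,7,12,13,14,15): 1⊕1⊕0⊕1⊕0⊕1⊕1⊕1 = 0
s8 (pos 8,9,10,11,12,13,14,15): 0⊕0⊕1⊕1⊕0⊕1⊕1⊕1 = 1
Syndrome s8…s1 = 1011 → error at position 11.
Flip position 11: 111110100110111 → 111110100100111

111110100100111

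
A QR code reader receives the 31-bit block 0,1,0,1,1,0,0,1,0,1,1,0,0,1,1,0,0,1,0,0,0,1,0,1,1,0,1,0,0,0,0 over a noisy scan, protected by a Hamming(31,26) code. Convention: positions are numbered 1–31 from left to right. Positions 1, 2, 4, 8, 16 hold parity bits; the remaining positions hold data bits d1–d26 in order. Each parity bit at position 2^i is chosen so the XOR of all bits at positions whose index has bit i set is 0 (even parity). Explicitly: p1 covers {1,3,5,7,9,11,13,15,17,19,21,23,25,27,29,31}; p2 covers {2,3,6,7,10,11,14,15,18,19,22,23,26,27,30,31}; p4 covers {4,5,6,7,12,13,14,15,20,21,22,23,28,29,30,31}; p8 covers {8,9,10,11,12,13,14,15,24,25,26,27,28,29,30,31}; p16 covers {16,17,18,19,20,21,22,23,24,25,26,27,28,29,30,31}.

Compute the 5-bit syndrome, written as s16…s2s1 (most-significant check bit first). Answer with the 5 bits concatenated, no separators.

s1 (pos 1,3,5,7,9,11,13,15,17,19,21,23,25,27,29,31): 0⊕0⊕1⊕0⊕0⊕1⊕0⊕1⊕0⊕0⊕0⊕0⊕1⊕1⊕0⊕0 = 1
s2 (pos 2,3,6,7,10,11,14,15,18,19,22,23,26,27,30,31): 1⊕0⊕0⊕0⊕1⊕1⊕1⊕1⊕1⊕0⊕1⊕0⊕0⊕1⊕0⊕0 = 0
s4 (pos 4,5,6,7,12,13,14,15,20,21,22,23,28,29,30,31): 1⊕1⊕0⊕0⊕0⊕0⊕1⊕1⊕0⊕0⊕1⊕0⊕0⊕0⊕0⊕0 = 1
s8 (pos 8,9,10,11,12,13,14,15,24,25,26,27,28,29,30,31): 1⊕0⊕1⊕1⊕0⊕0⊕1⊕1⊕1⊕1⊕0⊕1⊕0⊕0⊕0⊕0 = 0
s16 (pos 16,17,18,19,20,21,22,23,24,25,26,27,28,29,30,31): 0⊕0⊕1⊕0⊕0⊕0⊕1⊕0⊕1⊕1⊕0⊕1⊕0⊕0⊕0⊕0 = 1
Syndrome s16…s1 = 10101 → error at position 21.

10101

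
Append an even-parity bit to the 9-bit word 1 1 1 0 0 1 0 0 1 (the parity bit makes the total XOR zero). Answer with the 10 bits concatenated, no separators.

1110010011

XOR of the 9 data bits: 1⊕1⊕1⊕0⊕0⊕1⊕0⊕0⊕1 = 1
Parity bit = 1 (so all 10 bits XOR to 0).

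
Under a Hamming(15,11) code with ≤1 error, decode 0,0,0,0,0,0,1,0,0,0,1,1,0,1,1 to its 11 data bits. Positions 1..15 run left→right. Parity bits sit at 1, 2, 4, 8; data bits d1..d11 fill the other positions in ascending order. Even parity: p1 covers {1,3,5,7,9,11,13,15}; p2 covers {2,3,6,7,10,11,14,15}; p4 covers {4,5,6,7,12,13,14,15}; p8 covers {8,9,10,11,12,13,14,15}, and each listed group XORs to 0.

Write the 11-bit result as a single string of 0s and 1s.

00010011011

s1 (pos 1,3,5,7,9,11,13,15): 0⊕0⊕0⊕1⊕0⊕1⊕0⊕1 = 1
s2 (pos 2,3,6,7,10,11,14,15): 0⊕0⊕0⊕1⊕0⊕1⊕1⊕1 = 0
s4 (pos 4,5,6,7,12,13,14,15): 0⊕0⊕0⊕1⊕1⊕0⊕1⊕1 = 0
s8 (pos 8,9,10,11,12,13,14,15): 0⊕0⊕0⊕1⊕1⊕0⊕1⊕1 = 0
Syndrome s8…s1 = 0001 → error at position 1.
Flip position 1: 000000100011011 → 100000100011011
Read data bits from positions 3,5,6,7,9,10,11,12,13,14,15: 00010011011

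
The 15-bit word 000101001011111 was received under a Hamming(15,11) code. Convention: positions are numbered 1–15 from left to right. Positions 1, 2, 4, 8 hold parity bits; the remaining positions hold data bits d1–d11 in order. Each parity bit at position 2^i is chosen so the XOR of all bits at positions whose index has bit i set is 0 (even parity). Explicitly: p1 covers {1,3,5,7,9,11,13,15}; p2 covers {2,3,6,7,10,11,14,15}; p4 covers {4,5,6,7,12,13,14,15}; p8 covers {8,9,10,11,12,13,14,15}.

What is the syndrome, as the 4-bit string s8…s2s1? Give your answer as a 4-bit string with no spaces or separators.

0000

s1 (pos 1,3,5,7,9,11,13,15): 0⊕0⊕0⊕0⊕1⊕1⊕1⊕1 = 0
s2 (pos 2,3,6,7,10,11,14,15): 0⊕0⊕1⊕0⊕0⊕1⊕1⊕1 = 0
s4 (pos 4,5,6,7,12,13,14,15): 1⊕0⊕1⊕0⊕1⊕1⊕1⊕1 = 0
s8 (pos 8,9,10,11,12,13,14,15): 0⊕1⊕0⊕1⊕1⊕1⊕1⊕1 = 0
Syndrome s8…s1 = 0000 → no error.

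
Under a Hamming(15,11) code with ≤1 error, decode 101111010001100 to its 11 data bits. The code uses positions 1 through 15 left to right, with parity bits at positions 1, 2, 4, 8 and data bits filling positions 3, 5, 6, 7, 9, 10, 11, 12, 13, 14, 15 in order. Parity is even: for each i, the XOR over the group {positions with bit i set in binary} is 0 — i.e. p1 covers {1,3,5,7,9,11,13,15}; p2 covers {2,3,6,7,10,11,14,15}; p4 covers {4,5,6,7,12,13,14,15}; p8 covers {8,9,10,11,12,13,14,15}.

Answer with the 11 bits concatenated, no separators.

11100000100

s1 (pos 1,3,5,7,9,11,13,15): 1⊕1⊕1⊕0⊕0⊕0⊕1⊕0 = 0
s2 (pos 2,3,6,7,10,11,14,15): 0⊕1⊕1⊕0⊕0⊕0⊕0⊕0 = 0
s4 (pos 4,5,6,7,12,13,14,15): 1⊕1⊕1⊕0⊕1⊕1⊕0⊕0 = 1
s8 (pos 8,9,10,11,12,13,14,15): 1⊕0⊕0⊕0⊕1⊕1⊕0⊕0 = 1
Syndrome s8…s1 = 1100 → error at position 12.
Flip position 12: 101111010001100 → 101111010000100
Read data bits from positions 3,5,6,7,9,10,11,12,13,14,15: 11100000100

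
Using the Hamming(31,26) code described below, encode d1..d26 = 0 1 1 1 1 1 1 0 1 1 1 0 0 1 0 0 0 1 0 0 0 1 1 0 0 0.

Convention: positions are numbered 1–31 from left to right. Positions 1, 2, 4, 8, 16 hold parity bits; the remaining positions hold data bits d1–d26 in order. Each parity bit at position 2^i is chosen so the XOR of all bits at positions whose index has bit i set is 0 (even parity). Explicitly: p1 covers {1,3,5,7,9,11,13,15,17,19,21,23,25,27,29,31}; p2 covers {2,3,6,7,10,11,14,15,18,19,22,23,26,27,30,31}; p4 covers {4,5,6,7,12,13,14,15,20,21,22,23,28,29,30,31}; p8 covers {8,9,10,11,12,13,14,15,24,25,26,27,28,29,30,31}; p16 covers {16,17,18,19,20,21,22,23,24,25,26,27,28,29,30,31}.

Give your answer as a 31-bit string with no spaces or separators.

1100111011101110001000100011000

Place data at non-parity positions: p1 p2 0 p4 1 1 1 p8 1 1 1 0 1 1 1 p16 0 0 1 0 0 0 1 0 0 0 1 1 0 0 0
p1 (pos 1,3,5,7,9,11,13,15,17,19,21,23,25,27,29,31): XOR of data positions = 0⊕1⊕1⊕1⊕1⊕1⊕1⊕0⊕1⊕0⊕1⊕0⊕1⊕0⊕0 = 1
p2 (pos 2,3,6,7,10,11,14,15,18,19,22,23,26,27,30,31): XOR of data positions = 0⊕1⊕1⊕1⊕1⊕1⊕1⊕0⊕1⊕0⊕1⊕0⊕1⊕0⊕0 = 1
p4 (pos 4,5,6,7,12,13,14,15,20,21,22,23,28,29,30,31): XOR of data positions = 1⊕1⊕1⊕0⊕1⊕1⊕1⊕0⊕0⊕0⊕1⊕1⊕0⊕0⊕0 = 0
p8 (pos 8,9,10,11,12,13,14,15,24,25,26,27,28,29,30,31): XOR of data positions = 1⊕1⊕1⊕0⊕1⊕1⊕1⊕0⊕0⊕0⊕1⊕1⊕0⊕0⊕0 = 0
p16 (pos 16,17,18,19,20,21,22,23,24,25,26,27,28,29,30,31): XOR of data positions = 0⊕0⊕1⊕0⊕0⊕0⊕1⊕0⊕0⊕0⊕1⊕1⊕0⊕0⊕0 = 0
Codeword: 1100111011101110001000100011000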